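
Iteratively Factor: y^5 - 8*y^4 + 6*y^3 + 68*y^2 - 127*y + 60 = (y + 3)*(y^4 - 11*y^3 + 39*y^2 - 49*y + 20) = (y - 4)*(y + 3)*(y^3 - 7*y^2 + 11*y - 5) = (y - 5)*(y - 4)*(y + 3)*(y^2 - 2*y + 1) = (y - 5)*(y - 4)*(y - 1)*(y + 3)*(y - 1)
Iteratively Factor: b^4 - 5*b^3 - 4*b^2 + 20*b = (b - 5)*(b^3 - 4*b) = (b - 5)*(b + 2)*(b^2 - 2*b) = b*(b - 5)*(b + 2)*(b - 2)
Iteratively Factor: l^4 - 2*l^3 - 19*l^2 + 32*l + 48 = (l - 4)*(l^3 + 2*l^2 - 11*l - 12) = (l - 4)*(l - 3)*(l^2 + 5*l + 4) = (l - 4)*(l - 3)*(l + 4)*(l + 1)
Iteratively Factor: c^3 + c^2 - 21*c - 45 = (c + 3)*(c^2 - 2*c - 15) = (c + 3)^2*(c - 5)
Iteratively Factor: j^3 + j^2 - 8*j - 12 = (j + 2)*(j^2 - j - 6) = (j + 2)^2*(j - 3)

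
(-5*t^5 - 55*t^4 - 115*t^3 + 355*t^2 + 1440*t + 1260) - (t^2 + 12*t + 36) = -5*t^5 - 55*t^4 - 115*t^3 + 354*t^2 + 1428*t + 1224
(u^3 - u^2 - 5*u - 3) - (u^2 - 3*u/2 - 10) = u^3 - 2*u^2 - 7*u/2 + 7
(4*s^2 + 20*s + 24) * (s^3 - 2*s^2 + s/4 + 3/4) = 4*s^5 + 12*s^4 - 15*s^3 - 40*s^2 + 21*s + 18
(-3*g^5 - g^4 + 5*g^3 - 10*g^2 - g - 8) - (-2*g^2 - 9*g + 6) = -3*g^5 - g^4 + 5*g^3 - 8*g^2 + 8*g - 14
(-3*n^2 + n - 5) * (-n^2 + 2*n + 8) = 3*n^4 - 7*n^3 - 17*n^2 - 2*n - 40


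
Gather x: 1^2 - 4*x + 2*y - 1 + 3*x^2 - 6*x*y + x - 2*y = 3*x^2 + x*(-6*y - 3)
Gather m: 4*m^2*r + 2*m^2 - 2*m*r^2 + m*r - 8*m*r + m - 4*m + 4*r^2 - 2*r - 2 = m^2*(4*r + 2) + m*(-2*r^2 - 7*r - 3) + 4*r^2 - 2*r - 2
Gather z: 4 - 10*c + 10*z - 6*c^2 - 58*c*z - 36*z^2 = -6*c^2 - 10*c - 36*z^2 + z*(10 - 58*c) + 4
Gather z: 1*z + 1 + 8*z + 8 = 9*z + 9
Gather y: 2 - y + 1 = 3 - y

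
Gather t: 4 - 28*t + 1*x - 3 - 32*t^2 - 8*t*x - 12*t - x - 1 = -32*t^2 + t*(-8*x - 40)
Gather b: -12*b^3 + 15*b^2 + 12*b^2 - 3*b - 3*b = -12*b^3 + 27*b^2 - 6*b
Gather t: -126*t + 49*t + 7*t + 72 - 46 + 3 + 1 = 30 - 70*t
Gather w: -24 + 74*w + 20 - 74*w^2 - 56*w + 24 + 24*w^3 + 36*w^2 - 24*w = 24*w^3 - 38*w^2 - 6*w + 20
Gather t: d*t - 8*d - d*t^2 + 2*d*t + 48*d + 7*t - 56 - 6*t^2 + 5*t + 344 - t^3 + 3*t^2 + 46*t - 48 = 40*d - t^3 + t^2*(-d - 3) + t*(3*d + 58) + 240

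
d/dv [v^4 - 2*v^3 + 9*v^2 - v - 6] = 4*v^3 - 6*v^2 + 18*v - 1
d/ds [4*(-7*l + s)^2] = -56*l + 8*s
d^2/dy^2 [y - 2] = 0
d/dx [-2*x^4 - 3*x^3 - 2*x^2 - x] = -8*x^3 - 9*x^2 - 4*x - 1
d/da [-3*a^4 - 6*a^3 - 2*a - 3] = -12*a^3 - 18*a^2 - 2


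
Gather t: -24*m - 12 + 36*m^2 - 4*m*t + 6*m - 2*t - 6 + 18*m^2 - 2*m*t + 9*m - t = 54*m^2 - 9*m + t*(-6*m - 3) - 18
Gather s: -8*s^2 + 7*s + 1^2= -8*s^2 + 7*s + 1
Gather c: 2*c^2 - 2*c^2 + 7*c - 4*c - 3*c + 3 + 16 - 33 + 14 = 0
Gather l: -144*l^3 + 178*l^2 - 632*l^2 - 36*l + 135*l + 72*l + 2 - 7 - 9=-144*l^3 - 454*l^2 + 171*l - 14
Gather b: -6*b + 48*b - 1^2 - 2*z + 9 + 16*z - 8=42*b + 14*z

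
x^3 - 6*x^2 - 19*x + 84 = (x - 7)*(x - 3)*(x + 4)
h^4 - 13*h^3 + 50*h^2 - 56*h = h*(h - 7)*(h - 4)*(h - 2)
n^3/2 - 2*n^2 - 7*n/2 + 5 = (n/2 + 1)*(n - 5)*(n - 1)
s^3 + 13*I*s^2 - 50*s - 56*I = (s + 2*I)*(s + 4*I)*(s + 7*I)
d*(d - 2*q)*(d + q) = d^3 - d^2*q - 2*d*q^2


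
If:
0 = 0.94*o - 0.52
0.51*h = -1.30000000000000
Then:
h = -2.55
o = 0.55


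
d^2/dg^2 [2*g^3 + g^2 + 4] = 12*g + 2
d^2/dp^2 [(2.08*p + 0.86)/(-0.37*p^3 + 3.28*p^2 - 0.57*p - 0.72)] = (-1.708512*p^5 + 13.73292*p^4 - 27.178464*p^3 - 49.952244*p^2 - 18.451008*p - 2.913516)/(0.050653*p^9 - 1.347096*p^8 + 12.175923*p^7 - 39.14236*p^6 + 13.514751*p^5 + 20.952216*p^4 - 7.316055*p^3 - 4.399272*p^2 + 0.886464*p + 0.373248)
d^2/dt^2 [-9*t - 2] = 0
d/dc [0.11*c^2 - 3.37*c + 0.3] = 0.22*c - 3.37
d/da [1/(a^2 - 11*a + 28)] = (11 - 2*a)/(a^2 - 11*a + 28)^2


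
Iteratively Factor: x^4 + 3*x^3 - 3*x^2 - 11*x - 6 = (x + 1)*(x^3 + 2*x^2 - 5*x - 6) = (x - 2)*(x + 1)*(x^2 + 4*x + 3) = (x - 2)*(x + 1)*(x + 3)*(x + 1)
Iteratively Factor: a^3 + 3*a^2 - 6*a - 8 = (a - 2)*(a^2 + 5*a + 4) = (a - 2)*(a + 1)*(a + 4)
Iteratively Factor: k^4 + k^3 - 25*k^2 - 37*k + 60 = (k - 1)*(k^3 + 2*k^2 - 23*k - 60) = (k - 1)*(k + 3)*(k^2 - k - 20) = (k - 5)*(k - 1)*(k + 3)*(k + 4)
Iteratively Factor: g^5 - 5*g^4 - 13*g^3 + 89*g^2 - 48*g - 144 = (g + 1)*(g^4 - 6*g^3 - 7*g^2 + 96*g - 144) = (g - 4)*(g + 1)*(g^3 - 2*g^2 - 15*g + 36) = (g - 4)*(g + 1)*(g + 4)*(g^2 - 6*g + 9) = (g - 4)*(g - 3)*(g + 1)*(g + 4)*(g - 3)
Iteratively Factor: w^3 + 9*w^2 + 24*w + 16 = (w + 4)*(w^2 + 5*w + 4) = (w + 4)^2*(w + 1)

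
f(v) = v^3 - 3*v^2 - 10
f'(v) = 3*v^2 - 6*v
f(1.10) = -12.30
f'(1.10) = -2.97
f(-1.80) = -25.55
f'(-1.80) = 20.52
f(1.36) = -13.03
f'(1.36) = -2.61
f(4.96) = 38.22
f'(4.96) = 44.04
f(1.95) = -13.99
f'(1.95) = -0.29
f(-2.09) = -32.23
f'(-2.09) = 25.64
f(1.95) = -13.99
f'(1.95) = -0.29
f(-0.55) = -11.07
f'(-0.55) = 4.21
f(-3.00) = -64.00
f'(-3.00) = 45.00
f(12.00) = 1286.00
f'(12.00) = 360.00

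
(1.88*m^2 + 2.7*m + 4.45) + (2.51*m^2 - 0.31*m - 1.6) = 4.39*m^2 + 2.39*m + 2.85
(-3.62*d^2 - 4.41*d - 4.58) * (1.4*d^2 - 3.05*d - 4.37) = -5.068*d^4 + 4.867*d^3 + 22.8579*d^2 + 33.2407*d + 20.0146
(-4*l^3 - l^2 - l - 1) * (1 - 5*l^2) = 20*l^5 + 5*l^4 + l^3 + 4*l^2 - l - 1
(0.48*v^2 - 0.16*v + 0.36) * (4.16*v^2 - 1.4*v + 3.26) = 1.9968*v^4 - 1.3376*v^3 + 3.2864*v^2 - 1.0256*v + 1.1736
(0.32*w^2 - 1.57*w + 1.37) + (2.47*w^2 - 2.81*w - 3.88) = 2.79*w^2 - 4.38*w - 2.51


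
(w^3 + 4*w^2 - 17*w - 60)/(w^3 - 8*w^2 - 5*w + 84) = (w + 5)/(w - 7)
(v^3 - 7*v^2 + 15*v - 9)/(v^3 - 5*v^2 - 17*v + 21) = (v^2 - 6*v + 9)/(v^2 - 4*v - 21)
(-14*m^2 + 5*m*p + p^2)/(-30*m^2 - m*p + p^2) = (14*m^2 - 5*m*p - p^2)/(30*m^2 + m*p - p^2)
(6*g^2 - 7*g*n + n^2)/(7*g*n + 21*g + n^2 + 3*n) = (6*g^2 - 7*g*n + n^2)/(7*g*n + 21*g + n^2 + 3*n)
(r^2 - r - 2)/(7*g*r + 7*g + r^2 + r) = (r - 2)/(7*g + r)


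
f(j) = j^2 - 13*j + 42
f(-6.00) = 156.00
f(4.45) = 3.95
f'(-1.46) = -15.92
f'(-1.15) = -15.30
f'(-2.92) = -18.84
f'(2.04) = -8.92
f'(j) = 2*j - 13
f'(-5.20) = -23.40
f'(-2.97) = -18.94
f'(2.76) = -7.48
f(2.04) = 19.64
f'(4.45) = -4.10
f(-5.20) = 136.64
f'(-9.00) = -31.00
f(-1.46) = 63.11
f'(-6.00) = -25.00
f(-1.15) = 58.27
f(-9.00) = 240.00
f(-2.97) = 89.43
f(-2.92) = 88.49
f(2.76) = 13.74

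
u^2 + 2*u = u*(u + 2)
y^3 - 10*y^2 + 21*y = y*(y - 7)*(y - 3)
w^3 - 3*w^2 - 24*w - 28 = (w - 7)*(w + 2)^2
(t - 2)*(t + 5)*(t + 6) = t^3 + 9*t^2 + 8*t - 60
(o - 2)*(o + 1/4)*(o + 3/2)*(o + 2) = o^4 + 7*o^3/4 - 29*o^2/8 - 7*o - 3/2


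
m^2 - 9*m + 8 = (m - 8)*(m - 1)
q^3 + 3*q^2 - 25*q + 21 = (q - 3)*(q - 1)*(q + 7)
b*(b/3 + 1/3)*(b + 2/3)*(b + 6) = b^4/3 + 23*b^3/9 + 32*b^2/9 + 4*b/3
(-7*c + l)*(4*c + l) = -28*c^2 - 3*c*l + l^2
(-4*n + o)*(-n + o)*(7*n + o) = 28*n^3 - 31*n^2*o + 2*n*o^2 + o^3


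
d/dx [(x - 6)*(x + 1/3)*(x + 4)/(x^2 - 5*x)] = (x^4 - 10*x^3 + 33*x^2 + 16*x - 40)/(x^2*(x^2 - 10*x + 25))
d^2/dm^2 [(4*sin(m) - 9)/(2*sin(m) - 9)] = 18*(-9*sin(m) + cos(2*m) + 3)/(2*sin(m) - 9)^3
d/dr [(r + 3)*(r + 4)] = 2*r + 7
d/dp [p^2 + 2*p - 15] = 2*p + 2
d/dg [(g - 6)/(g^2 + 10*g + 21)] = (g^2 + 10*g - 2*(g - 6)*(g + 5) + 21)/(g^2 + 10*g + 21)^2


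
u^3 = u^3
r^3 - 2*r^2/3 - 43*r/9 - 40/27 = (r - 8/3)*(r + 1/3)*(r + 5/3)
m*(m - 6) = m^2 - 6*m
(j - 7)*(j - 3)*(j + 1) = j^3 - 9*j^2 + 11*j + 21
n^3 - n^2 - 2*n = n*(n - 2)*(n + 1)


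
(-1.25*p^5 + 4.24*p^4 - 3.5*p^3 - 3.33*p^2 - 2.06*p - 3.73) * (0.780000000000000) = -0.975*p^5 + 3.3072*p^4 - 2.73*p^3 - 2.5974*p^2 - 1.6068*p - 2.9094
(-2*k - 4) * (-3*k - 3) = 6*k^2 + 18*k + 12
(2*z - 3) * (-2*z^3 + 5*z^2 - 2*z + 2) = -4*z^4 + 16*z^3 - 19*z^2 + 10*z - 6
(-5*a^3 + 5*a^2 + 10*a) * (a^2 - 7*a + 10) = -5*a^5 + 40*a^4 - 75*a^3 - 20*a^2 + 100*a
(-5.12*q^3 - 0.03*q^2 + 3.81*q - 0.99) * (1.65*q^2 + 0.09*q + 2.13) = -8.448*q^5 - 0.5103*q^4 - 4.6218*q^3 - 1.3545*q^2 + 8.0262*q - 2.1087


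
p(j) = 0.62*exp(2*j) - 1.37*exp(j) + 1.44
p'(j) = 1.24*exp(2*j) - 1.37*exp(j)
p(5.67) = 51758.51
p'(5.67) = 103911.49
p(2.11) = 32.32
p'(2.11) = 73.06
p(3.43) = 550.23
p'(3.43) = 1139.87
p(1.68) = 11.94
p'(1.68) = 28.35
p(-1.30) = 1.11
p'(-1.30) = -0.28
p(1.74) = 13.76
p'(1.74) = 32.44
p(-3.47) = 1.40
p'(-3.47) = -0.04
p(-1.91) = 1.25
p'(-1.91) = -0.18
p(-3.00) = 1.37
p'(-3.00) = -0.07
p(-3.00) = 1.37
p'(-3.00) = -0.07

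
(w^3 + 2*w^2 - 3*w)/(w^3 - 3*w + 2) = w*(w + 3)/(w^2 + w - 2)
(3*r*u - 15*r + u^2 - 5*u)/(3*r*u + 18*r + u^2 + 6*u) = (u - 5)/(u + 6)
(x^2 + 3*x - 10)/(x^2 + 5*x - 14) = (x + 5)/(x + 7)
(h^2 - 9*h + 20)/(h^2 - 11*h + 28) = (h - 5)/(h - 7)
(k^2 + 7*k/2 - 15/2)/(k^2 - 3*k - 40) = (k - 3/2)/(k - 8)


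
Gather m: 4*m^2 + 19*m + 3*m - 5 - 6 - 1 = 4*m^2 + 22*m - 12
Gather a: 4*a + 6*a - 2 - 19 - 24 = 10*a - 45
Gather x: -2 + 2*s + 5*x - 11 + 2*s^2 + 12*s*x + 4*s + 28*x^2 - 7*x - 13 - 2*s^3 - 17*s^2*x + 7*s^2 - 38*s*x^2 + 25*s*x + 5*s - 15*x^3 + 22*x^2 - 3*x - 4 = -2*s^3 + 9*s^2 + 11*s - 15*x^3 + x^2*(50 - 38*s) + x*(-17*s^2 + 37*s - 5) - 30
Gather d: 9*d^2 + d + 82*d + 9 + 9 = 9*d^2 + 83*d + 18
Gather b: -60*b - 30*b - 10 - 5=-90*b - 15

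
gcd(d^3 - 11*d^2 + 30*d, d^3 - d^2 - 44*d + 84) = d - 6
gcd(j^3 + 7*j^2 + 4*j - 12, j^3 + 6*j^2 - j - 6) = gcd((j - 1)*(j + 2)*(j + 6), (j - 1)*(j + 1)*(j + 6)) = j^2 + 5*j - 6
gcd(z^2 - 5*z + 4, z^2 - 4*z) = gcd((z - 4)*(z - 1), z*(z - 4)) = z - 4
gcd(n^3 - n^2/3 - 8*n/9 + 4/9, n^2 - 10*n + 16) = 1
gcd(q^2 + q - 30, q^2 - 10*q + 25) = q - 5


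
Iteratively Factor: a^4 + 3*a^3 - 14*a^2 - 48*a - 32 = (a - 4)*(a^3 + 7*a^2 + 14*a + 8) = (a - 4)*(a + 2)*(a^2 + 5*a + 4) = (a - 4)*(a + 1)*(a + 2)*(a + 4)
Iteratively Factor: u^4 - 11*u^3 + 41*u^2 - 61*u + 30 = (u - 5)*(u^3 - 6*u^2 + 11*u - 6) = (u - 5)*(u - 1)*(u^2 - 5*u + 6) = (u - 5)*(u - 2)*(u - 1)*(u - 3)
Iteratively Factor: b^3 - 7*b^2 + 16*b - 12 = (b - 3)*(b^2 - 4*b + 4) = (b - 3)*(b - 2)*(b - 2)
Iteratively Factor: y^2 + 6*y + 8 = (y + 2)*(y + 4)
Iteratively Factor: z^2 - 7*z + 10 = (z - 5)*(z - 2)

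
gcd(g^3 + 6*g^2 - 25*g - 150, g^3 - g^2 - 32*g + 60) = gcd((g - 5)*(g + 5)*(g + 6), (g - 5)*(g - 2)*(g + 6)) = g^2 + g - 30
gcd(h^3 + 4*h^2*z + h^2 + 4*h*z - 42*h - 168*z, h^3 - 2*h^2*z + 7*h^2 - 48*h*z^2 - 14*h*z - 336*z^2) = h + 7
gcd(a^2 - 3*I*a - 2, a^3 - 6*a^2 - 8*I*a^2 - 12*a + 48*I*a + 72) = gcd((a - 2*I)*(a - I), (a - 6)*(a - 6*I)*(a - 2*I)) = a - 2*I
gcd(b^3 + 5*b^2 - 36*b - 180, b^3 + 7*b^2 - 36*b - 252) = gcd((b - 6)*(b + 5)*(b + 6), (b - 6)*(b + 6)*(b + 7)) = b^2 - 36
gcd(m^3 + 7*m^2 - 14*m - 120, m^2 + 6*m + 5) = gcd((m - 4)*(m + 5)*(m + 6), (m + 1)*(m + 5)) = m + 5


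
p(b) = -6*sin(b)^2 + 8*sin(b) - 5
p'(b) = -12*sin(b)*cos(b) + 8*cos(b)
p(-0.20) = -6.83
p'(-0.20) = 10.18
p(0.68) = -2.34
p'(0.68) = 0.35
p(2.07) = -2.60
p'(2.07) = 1.21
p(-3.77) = -2.37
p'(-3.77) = -0.77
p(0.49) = -2.56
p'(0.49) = 2.08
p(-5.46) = -2.36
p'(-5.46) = -0.54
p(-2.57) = -11.08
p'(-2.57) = -12.19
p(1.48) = -2.98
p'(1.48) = -0.36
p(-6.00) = -3.23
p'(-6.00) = 4.46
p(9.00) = -2.72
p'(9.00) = -2.78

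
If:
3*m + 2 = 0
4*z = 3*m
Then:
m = -2/3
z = -1/2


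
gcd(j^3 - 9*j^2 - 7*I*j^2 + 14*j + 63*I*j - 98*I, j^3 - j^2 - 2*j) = j - 2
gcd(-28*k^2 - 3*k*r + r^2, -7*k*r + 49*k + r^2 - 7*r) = -7*k + r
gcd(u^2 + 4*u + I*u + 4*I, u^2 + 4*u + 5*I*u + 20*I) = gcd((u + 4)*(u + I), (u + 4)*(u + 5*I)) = u + 4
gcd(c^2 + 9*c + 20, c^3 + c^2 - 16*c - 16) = c + 4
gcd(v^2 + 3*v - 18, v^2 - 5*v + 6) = v - 3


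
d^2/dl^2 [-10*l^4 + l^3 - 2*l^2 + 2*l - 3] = -120*l^2 + 6*l - 4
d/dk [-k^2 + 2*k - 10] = 2 - 2*k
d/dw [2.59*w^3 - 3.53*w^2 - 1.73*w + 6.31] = 7.77*w^2 - 7.06*w - 1.73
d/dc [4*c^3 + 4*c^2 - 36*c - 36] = 12*c^2 + 8*c - 36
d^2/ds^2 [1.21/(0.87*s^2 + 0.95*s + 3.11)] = (-1.831698*s^2 - 2.00013*s + 1.21*(1.74*s + 0.95)*(3.48*s + 1.9) - 6.547794)/(0.87*s^2 + 0.95*s + 3.11)^3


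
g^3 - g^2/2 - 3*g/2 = g*(g - 3/2)*(g + 1)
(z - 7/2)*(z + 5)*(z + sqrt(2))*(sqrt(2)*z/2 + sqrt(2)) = sqrt(2)*z^4/2 + z^3 + 7*sqrt(2)*z^3/4 - 29*sqrt(2)*z^2/4 + 7*z^2/2 - 35*sqrt(2)*z/2 - 29*z/2 - 35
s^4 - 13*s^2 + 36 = (s - 3)*(s - 2)*(s + 2)*(s + 3)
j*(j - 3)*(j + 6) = j^3 + 3*j^2 - 18*j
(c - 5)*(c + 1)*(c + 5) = c^3 + c^2 - 25*c - 25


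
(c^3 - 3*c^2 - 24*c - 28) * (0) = 0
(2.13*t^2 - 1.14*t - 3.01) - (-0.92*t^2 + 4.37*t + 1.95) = 3.05*t^2 - 5.51*t - 4.96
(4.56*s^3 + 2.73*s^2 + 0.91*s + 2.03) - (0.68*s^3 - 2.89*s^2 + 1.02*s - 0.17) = 3.88*s^3 + 5.62*s^2 - 0.11*s + 2.2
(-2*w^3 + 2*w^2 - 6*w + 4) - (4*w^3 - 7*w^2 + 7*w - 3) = -6*w^3 + 9*w^2 - 13*w + 7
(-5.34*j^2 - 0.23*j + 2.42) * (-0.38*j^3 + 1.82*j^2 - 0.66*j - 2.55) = 2.0292*j^5 - 9.6314*j^4 + 2.1862*j^3 + 18.1732*j^2 - 1.0107*j - 6.171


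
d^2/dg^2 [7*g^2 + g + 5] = 14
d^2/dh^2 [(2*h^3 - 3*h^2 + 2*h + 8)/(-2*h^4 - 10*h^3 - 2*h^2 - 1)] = 2*(-8*h^9 + 36*h^8 + 156*h^7 - 312*h^6 - 2976*h^5 - 5160*h^4 - 1454*h^3 + 102*h^2 + 246*h + 19)/(8*h^12 + 120*h^11 + 624*h^10 + 1240*h^9 + 636*h^8 + 240*h^7 + 332*h^6 + 120*h^5 + 18*h^4 + 30*h^3 + 6*h^2 + 1)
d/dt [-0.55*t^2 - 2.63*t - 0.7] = -1.1*t - 2.63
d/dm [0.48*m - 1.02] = 0.480000000000000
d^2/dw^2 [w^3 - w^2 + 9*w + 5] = 6*w - 2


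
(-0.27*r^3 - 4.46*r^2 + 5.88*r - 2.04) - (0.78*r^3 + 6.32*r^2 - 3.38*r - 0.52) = -1.05*r^3 - 10.78*r^2 + 9.26*r - 1.52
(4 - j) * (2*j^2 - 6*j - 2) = -2*j^3 + 14*j^2 - 22*j - 8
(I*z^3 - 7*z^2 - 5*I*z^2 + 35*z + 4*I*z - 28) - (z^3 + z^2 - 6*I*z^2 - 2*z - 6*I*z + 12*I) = -z^3 + I*z^3 - 8*z^2 + I*z^2 + 37*z + 10*I*z - 28 - 12*I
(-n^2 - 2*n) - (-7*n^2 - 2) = 6*n^2 - 2*n + 2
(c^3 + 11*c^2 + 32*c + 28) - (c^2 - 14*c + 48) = c^3 + 10*c^2 + 46*c - 20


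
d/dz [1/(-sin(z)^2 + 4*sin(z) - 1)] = 2*(sin(z) - 2)*cos(z)/(sin(z)^2 - 4*sin(z) + 1)^2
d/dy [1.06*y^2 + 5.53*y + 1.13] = 2.12*y + 5.53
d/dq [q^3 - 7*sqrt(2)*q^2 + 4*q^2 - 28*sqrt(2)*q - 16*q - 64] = 3*q^2 - 14*sqrt(2)*q + 8*q - 28*sqrt(2) - 16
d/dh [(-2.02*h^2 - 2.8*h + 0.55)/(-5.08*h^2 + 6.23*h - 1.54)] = (-26.8086*h^2 + 11.8096*h + 0.885499999999999)/(25.8064*h^4 - 63.2968*h^3 + 54.4593*h^2 - 19.1884*h + 2.3716)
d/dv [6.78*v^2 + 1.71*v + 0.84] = 13.56*v + 1.71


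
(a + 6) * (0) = 0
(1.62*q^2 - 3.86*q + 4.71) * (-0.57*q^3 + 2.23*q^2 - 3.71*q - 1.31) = -0.9234*q^5 + 5.8128*q^4 - 17.3027*q^3 + 22.7017*q^2 - 12.4175*q - 6.1701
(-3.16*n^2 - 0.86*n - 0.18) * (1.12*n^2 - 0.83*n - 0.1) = -3.5392*n^4 + 1.6596*n^3 + 0.8282*n^2 + 0.2354*n + 0.018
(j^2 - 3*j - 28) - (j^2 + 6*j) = -9*j - 28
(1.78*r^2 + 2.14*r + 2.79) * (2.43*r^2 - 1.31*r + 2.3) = 4.3254*r^4 + 2.8684*r^3 + 8.0703*r^2 + 1.2671*r + 6.417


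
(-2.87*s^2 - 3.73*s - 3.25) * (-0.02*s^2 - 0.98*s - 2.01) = 0.0574*s^4 + 2.8872*s^3 + 9.4891*s^2 + 10.6823*s + 6.5325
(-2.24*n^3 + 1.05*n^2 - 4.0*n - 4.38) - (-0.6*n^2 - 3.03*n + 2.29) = -2.24*n^3 + 1.65*n^2 - 0.97*n - 6.67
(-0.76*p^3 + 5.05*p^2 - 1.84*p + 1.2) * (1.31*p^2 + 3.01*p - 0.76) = -0.9956*p^5 + 4.3279*p^4 + 13.3677*p^3 - 7.8044*p^2 + 5.0104*p - 0.912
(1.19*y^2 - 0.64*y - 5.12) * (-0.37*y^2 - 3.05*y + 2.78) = -0.4403*y^4 - 3.3927*y^3 + 7.1546*y^2 + 13.8368*y - 14.2336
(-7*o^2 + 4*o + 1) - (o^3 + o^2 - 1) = -o^3 - 8*o^2 + 4*o + 2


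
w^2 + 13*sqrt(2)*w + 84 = (w + 6*sqrt(2))*(w + 7*sqrt(2))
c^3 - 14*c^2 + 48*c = c*(c - 8)*(c - 6)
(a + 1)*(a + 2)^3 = a^4 + 7*a^3 + 18*a^2 + 20*a + 8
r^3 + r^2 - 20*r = r*(r - 4)*(r + 5)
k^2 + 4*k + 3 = (k + 1)*(k + 3)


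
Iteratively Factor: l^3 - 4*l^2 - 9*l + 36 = (l - 4)*(l^2 - 9) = (l - 4)*(l - 3)*(l + 3)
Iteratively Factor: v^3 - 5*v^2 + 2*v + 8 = (v - 4)*(v^2 - v - 2) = (v - 4)*(v + 1)*(v - 2)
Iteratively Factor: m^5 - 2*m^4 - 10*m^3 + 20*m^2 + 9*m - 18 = (m + 1)*(m^4 - 3*m^3 - 7*m^2 + 27*m - 18) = (m - 3)*(m + 1)*(m^3 - 7*m + 6) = (m - 3)*(m - 1)*(m + 1)*(m^2 + m - 6) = (m - 3)*(m - 1)*(m + 1)*(m + 3)*(m - 2)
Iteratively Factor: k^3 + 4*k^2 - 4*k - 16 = (k + 4)*(k^2 - 4) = (k + 2)*(k + 4)*(k - 2)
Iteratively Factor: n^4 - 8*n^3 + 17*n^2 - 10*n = (n)*(n^3 - 8*n^2 + 17*n - 10) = n*(n - 1)*(n^2 - 7*n + 10) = n*(n - 5)*(n - 1)*(n - 2)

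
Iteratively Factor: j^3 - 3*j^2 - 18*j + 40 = (j - 2)*(j^2 - j - 20) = (j - 2)*(j + 4)*(j - 5)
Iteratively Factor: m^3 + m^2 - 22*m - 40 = (m - 5)*(m^2 + 6*m + 8) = (m - 5)*(m + 4)*(m + 2)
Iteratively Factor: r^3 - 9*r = (r - 3)*(r^2 + 3*r) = r*(r - 3)*(r + 3)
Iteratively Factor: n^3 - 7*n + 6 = (n - 2)*(n^2 + 2*n - 3) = (n - 2)*(n - 1)*(n + 3)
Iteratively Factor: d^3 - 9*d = (d + 3)*(d^2 - 3*d) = (d - 3)*(d + 3)*(d)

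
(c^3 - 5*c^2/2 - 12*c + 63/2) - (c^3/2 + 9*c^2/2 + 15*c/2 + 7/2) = c^3/2 - 7*c^2 - 39*c/2 + 28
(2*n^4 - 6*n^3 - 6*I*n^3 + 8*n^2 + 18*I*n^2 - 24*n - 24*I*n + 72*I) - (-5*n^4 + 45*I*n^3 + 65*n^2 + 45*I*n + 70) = 7*n^4 - 6*n^3 - 51*I*n^3 - 57*n^2 + 18*I*n^2 - 24*n - 69*I*n - 70 + 72*I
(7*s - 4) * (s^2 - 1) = 7*s^3 - 4*s^2 - 7*s + 4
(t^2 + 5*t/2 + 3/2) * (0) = 0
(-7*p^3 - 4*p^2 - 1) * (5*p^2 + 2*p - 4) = -35*p^5 - 34*p^4 + 20*p^3 + 11*p^2 - 2*p + 4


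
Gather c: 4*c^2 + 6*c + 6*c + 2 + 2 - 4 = 4*c^2 + 12*c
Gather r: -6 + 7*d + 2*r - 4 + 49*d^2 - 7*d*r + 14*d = 49*d^2 + 21*d + r*(2 - 7*d) - 10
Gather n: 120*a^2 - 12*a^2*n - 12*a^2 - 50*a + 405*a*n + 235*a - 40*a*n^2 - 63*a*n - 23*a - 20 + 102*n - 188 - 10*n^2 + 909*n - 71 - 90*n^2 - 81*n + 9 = 108*a^2 + 162*a + n^2*(-40*a - 100) + n*(-12*a^2 + 342*a + 930) - 270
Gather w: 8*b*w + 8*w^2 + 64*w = 8*w^2 + w*(8*b + 64)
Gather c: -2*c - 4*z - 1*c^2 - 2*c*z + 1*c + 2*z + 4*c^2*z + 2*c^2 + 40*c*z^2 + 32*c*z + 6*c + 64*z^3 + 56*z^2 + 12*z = c^2*(4*z + 1) + c*(40*z^2 + 30*z + 5) + 64*z^3 + 56*z^2 + 10*z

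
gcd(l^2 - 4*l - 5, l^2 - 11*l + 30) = l - 5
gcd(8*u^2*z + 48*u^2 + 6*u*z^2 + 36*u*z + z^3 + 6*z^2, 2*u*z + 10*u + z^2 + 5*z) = 2*u + z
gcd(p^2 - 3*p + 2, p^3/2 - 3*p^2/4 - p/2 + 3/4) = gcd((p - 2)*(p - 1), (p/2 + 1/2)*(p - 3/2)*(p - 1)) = p - 1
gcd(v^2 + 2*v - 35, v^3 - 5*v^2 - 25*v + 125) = v - 5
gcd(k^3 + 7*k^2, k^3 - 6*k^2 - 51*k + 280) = k + 7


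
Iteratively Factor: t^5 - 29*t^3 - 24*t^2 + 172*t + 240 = (t + 4)*(t^4 - 4*t^3 - 13*t^2 + 28*t + 60) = (t - 5)*(t + 4)*(t^3 + t^2 - 8*t - 12) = (t - 5)*(t + 2)*(t + 4)*(t^2 - t - 6) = (t - 5)*(t + 2)^2*(t + 4)*(t - 3)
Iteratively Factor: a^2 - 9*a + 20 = (a - 5)*(a - 4)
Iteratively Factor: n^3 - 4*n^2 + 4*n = (n - 2)*(n^2 - 2*n) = (n - 2)^2*(n)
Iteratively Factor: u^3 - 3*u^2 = (u - 3)*(u^2) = u*(u - 3)*(u)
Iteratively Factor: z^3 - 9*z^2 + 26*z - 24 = (z - 3)*(z^2 - 6*z + 8) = (z - 4)*(z - 3)*(z - 2)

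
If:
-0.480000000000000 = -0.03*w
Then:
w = 16.00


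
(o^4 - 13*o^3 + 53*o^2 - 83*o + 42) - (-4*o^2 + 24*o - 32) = o^4 - 13*o^3 + 57*o^2 - 107*o + 74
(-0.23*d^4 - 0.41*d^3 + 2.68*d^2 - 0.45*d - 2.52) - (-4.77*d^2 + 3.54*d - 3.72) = -0.23*d^4 - 0.41*d^3 + 7.45*d^2 - 3.99*d + 1.2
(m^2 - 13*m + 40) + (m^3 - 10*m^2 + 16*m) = m^3 - 9*m^2 + 3*m + 40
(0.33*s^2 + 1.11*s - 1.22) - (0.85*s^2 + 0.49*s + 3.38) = -0.52*s^2 + 0.62*s - 4.6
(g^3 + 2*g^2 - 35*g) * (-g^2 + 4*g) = -g^5 + 2*g^4 + 43*g^3 - 140*g^2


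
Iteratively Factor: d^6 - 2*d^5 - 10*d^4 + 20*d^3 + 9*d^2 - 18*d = (d - 3)*(d^5 + d^4 - 7*d^3 - d^2 + 6*d) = (d - 3)*(d - 2)*(d^4 + 3*d^3 - d^2 - 3*d) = (d - 3)*(d - 2)*(d + 3)*(d^3 - d) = (d - 3)*(d - 2)*(d + 1)*(d + 3)*(d^2 - d) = (d - 3)*(d - 2)*(d - 1)*(d + 1)*(d + 3)*(d)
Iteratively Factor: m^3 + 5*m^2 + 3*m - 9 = (m - 1)*(m^2 + 6*m + 9) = (m - 1)*(m + 3)*(m + 3)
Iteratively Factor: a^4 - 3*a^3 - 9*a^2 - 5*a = (a + 1)*(a^3 - 4*a^2 - 5*a) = (a + 1)^2*(a^2 - 5*a) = a*(a + 1)^2*(a - 5)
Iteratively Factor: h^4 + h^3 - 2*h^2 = (h + 2)*(h^3 - h^2) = h*(h + 2)*(h^2 - h) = h*(h - 1)*(h + 2)*(h)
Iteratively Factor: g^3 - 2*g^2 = (g)*(g^2 - 2*g) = g^2*(g - 2)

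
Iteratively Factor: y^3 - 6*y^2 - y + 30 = (y + 2)*(y^2 - 8*y + 15) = (y - 3)*(y + 2)*(y - 5)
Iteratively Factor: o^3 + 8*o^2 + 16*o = (o + 4)*(o^2 + 4*o) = (o + 4)^2*(o)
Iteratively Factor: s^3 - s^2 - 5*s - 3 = (s + 1)*(s^2 - 2*s - 3) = (s + 1)^2*(s - 3)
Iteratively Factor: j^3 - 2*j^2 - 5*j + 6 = (j - 1)*(j^2 - j - 6) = (j - 3)*(j - 1)*(j + 2)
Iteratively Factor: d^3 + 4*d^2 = (d + 4)*(d^2) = d*(d + 4)*(d)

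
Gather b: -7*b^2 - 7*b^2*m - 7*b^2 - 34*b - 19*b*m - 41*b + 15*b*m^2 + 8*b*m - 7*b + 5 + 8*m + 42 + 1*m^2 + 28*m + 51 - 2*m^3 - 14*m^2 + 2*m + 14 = b^2*(-7*m - 14) + b*(15*m^2 - 11*m - 82) - 2*m^3 - 13*m^2 + 38*m + 112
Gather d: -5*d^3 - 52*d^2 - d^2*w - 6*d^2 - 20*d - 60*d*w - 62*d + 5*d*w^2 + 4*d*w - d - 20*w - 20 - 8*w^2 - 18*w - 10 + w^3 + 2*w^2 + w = -5*d^3 + d^2*(-w - 58) + d*(5*w^2 - 56*w - 83) + w^3 - 6*w^2 - 37*w - 30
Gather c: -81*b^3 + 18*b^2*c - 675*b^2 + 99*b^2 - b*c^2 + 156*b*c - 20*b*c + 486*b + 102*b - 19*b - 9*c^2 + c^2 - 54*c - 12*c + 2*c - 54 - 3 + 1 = -81*b^3 - 576*b^2 + 569*b + c^2*(-b - 8) + c*(18*b^2 + 136*b - 64) - 56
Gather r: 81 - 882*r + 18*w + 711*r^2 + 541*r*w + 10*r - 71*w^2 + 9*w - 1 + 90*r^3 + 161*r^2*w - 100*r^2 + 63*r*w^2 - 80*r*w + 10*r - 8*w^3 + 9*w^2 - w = 90*r^3 + r^2*(161*w + 611) + r*(63*w^2 + 461*w - 862) - 8*w^3 - 62*w^2 + 26*w + 80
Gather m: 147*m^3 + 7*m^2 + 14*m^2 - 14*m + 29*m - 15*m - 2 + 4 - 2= 147*m^3 + 21*m^2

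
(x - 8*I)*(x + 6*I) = x^2 - 2*I*x + 48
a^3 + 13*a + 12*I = (a - 4*I)*(a + I)*(a + 3*I)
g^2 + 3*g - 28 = (g - 4)*(g + 7)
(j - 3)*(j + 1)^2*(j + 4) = j^4 + 3*j^3 - 9*j^2 - 23*j - 12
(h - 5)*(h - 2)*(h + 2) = h^3 - 5*h^2 - 4*h + 20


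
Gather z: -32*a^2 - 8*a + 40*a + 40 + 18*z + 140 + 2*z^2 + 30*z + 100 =-32*a^2 + 32*a + 2*z^2 + 48*z + 280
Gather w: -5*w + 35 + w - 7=28 - 4*w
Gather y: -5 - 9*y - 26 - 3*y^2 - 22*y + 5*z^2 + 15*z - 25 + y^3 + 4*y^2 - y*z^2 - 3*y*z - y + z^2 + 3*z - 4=y^3 + y^2 + y*(-z^2 - 3*z - 32) + 6*z^2 + 18*z - 60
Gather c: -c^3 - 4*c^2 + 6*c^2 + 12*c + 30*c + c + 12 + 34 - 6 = -c^3 + 2*c^2 + 43*c + 40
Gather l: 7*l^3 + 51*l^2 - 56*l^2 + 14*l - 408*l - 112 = 7*l^3 - 5*l^2 - 394*l - 112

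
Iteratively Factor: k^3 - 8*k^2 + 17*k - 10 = (k - 1)*(k^2 - 7*k + 10) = (k - 5)*(k - 1)*(k - 2)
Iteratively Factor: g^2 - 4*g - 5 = (g + 1)*(g - 5)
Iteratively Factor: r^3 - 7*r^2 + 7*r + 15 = (r + 1)*(r^2 - 8*r + 15) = (r - 5)*(r + 1)*(r - 3)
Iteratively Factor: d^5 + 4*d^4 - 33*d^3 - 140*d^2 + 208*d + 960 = (d + 4)*(d^4 - 33*d^2 - 8*d + 240) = (d + 4)^2*(d^3 - 4*d^2 - 17*d + 60) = (d + 4)^3*(d^2 - 8*d + 15) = (d - 3)*(d + 4)^3*(d - 5)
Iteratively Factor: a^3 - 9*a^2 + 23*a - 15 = (a - 5)*(a^2 - 4*a + 3) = (a - 5)*(a - 1)*(a - 3)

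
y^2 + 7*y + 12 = (y + 3)*(y + 4)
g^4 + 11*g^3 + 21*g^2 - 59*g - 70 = (g - 2)*(g + 1)*(g + 5)*(g + 7)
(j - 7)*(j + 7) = j^2 - 49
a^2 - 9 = (a - 3)*(a + 3)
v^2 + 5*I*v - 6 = (v + 2*I)*(v + 3*I)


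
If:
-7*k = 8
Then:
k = -8/7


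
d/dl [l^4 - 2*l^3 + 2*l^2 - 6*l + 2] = 4*l^3 - 6*l^2 + 4*l - 6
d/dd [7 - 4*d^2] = -8*d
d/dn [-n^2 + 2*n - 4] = 2 - 2*n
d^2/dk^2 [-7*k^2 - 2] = -14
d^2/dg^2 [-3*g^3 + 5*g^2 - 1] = 10 - 18*g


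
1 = 1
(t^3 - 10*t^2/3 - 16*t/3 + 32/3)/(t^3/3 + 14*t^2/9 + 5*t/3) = 3*(3*t^3 - 10*t^2 - 16*t + 32)/(t*(3*t^2 + 14*t + 15))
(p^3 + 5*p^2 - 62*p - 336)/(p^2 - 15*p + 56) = (p^2 + 13*p + 42)/(p - 7)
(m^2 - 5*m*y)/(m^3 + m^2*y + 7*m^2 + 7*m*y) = (m - 5*y)/(m^2 + m*y + 7*m + 7*y)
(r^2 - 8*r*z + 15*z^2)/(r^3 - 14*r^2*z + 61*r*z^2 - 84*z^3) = (r - 5*z)/(r^2 - 11*r*z + 28*z^2)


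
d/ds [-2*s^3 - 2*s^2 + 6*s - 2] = -6*s^2 - 4*s + 6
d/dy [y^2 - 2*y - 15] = 2*y - 2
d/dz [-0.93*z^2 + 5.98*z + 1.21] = 5.98 - 1.86*z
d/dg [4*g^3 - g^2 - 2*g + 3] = 12*g^2 - 2*g - 2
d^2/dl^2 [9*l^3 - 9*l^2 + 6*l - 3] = 54*l - 18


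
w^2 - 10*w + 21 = (w - 7)*(w - 3)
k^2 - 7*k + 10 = (k - 5)*(k - 2)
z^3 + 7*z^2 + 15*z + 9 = (z + 1)*(z + 3)^2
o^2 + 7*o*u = o*(o + 7*u)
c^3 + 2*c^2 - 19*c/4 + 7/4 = (c - 1)*(c - 1/2)*(c + 7/2)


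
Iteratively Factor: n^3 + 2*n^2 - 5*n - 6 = (n - 2)*(n^2 + 4*n + 3) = (n - 2)*(n + 1)*(n + 3)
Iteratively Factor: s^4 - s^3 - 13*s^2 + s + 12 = (s - 4)*(s^3 + 3*s^2 - s - 3) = (s - 4)*(s + 3)*(s^2 - 1) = (s - 4)*(s + 1)*(s + 3)*(s - 1)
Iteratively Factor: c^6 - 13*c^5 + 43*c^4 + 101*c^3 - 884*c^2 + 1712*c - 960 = (c - 4)*(c^5 - 9*c^4 + 7*c^3 + 129*c^2 - 368*c + 240) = (c - 4)*(c - 3)*(c^4 - 6*c^3 - 11*c^2 + 96*c - 80) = (c - 4)*(c - 3)*(c - 1)*(c^3 - 5*c^2 - 16*c + 80) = (c - 5)*(c - 4)*(c - 3)*(c - 1)*(c^2 - 16) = (c - 5)*(c - 4)*(c - 3)*(c - 1)*(c + 4)*(c - 4)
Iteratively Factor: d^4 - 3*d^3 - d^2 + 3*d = (d - 3)*(d^3 - d) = (d - 3)*(d - 1)*(d^2 + d) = (d - 3)*(d - 1)*(d + 1)*(d)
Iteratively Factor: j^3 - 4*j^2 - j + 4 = (j - 4)*(j^2 - 1) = (j - 4)*(j + 1)*(j - 1)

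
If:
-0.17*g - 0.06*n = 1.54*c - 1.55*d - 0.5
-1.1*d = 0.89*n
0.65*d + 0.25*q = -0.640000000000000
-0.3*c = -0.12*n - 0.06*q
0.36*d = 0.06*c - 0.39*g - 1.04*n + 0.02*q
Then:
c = -0.04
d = -0.47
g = -1.18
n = 0.58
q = -1.34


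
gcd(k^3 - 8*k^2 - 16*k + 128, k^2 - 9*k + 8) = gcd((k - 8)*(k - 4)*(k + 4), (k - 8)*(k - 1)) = k - 8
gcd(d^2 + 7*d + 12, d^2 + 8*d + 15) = d + 3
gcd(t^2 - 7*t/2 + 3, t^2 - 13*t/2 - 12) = 1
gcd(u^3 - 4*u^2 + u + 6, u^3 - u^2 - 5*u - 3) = u^2 - 2*u - 3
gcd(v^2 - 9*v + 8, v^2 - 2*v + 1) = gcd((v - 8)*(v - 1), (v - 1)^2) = v - 1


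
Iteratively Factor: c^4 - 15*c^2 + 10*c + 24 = (c + 4)*(c^3 - 4*c^2 + c + 6) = (c - 2)*(c + 4)*(c^2 - 2*c - 3) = (c - 2)*(c + 1)*(c + 4)*(c - 3)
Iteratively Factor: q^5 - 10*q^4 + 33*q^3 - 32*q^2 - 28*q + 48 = (q - 4)*(q^4 - 6*q^3 + 9*q^2 + 4*q - 12) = (q - 4)*(q - 3)*(q^3 - 3*q^2 + 4) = (q - 4)*(q - 3)*(q + 1)*(q^2 - 4*q + 4) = (q - 4)*(q - 3)*(q - 2)*(q + 1)*(q - 2)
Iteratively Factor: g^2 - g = (g - 1)*(g)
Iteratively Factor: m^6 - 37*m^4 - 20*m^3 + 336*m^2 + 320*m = (m + 1)*(m^5 - m^4 - 36*m^3 + 16*m^2 + 320*m) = (m - 4)*(m + 1)*(m^4 + 3*m^3 - 24*m^2 - 80*m) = m*(m - 4)*(m + 1)*(m^3 + 3*m^2 - 24*m - 80) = m*(m - 4)*(m + 1)*(m + 4)*(m^2 - m - 20) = m*(m - 4)*(m + 1)*(m + 4)^2*(m - 5)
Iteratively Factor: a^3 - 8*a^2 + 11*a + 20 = (a + 1)*(a^2 - 9*a + 20) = (a - 4)*(a + 1)*(a - 5)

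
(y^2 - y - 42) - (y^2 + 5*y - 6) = -6*y - 36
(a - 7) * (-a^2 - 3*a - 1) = -a^3 + 4*a^2 + 20*a + 7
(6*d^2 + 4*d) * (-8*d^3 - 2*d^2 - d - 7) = -48*d^5 - 44*d^4 - 14*d^3 - 46*d^2 - 28*d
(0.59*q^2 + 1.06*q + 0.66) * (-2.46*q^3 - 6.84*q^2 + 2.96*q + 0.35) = -1.4514*q^5 - 6.6432*q^4 - 7.1276*q^3 - 1.1703*q^2 + 2.3246*q + 0.231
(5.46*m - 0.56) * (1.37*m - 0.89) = 7.4802*m^2 - 5.6266*m + 0.4984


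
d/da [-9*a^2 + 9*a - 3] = 9 - 18*a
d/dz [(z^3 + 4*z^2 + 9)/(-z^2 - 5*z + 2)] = (-z^4 - 10*z^3 - 14*z^2 + 34*z + 45)/(z^4 + 10*z^3 + 21*z^2 - 20*z + 4)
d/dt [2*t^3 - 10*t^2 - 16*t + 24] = 6*t^2 - 20*t - 16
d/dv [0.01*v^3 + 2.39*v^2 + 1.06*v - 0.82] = 0.03*v^2 + 4.78*v + 1.06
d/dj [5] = 0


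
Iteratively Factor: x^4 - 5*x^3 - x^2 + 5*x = (x)*(x^3 - 5*x^2 - x + 5) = x*(x - 1)*(x^2 - 4*x - 5) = x*(x - 5)*(x - 1)*(x + 1)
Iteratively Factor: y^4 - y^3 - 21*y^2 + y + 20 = (y - 5)*(y^3 + 4*y^2 - y - 4) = (y - 5)*(y + 4)*(y^2 - 1) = (y - 5)*(y + 1)*(y + 4)*(y - 1)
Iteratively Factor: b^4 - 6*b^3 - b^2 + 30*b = (b)*(b^3 - 6*b^2 - b + 30) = b*(b - 5)*(b^2 - b - 6) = b*(b - 5)*(b - 3)*(b + 2)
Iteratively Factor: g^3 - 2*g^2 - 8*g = (g)*(g^2 - 2*g - 8) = g*(g + 2)*(g - 4)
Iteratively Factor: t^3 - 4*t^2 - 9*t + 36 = (t - 4)*(t^2 - 9) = (t - 4)*(t - 3)*(t + 3)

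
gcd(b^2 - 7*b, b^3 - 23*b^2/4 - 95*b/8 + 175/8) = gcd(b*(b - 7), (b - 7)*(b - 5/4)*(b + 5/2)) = b - 7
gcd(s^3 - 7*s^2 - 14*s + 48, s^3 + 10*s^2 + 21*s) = s + 3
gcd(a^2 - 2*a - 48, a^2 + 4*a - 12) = a + 6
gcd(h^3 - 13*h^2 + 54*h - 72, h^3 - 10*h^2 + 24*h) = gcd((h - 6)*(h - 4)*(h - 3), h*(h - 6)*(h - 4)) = h^2 - 10*h + 24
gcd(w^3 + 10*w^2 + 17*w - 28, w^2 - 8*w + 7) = w - 1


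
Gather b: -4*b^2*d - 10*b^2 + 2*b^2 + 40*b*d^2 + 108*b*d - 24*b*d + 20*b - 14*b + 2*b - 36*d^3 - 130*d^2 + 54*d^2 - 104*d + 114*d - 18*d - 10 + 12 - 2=b^2*(-4*d - 8) + b*(40*d^2 + 84*d + 8) - 36*d^3 - 76*d^2 - 8*d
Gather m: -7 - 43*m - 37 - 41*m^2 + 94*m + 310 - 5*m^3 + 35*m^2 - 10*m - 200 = -5*m^3 - 6*m^2 + 41*m + 66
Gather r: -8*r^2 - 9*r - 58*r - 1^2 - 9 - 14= -8*r^2 - 67*r - 24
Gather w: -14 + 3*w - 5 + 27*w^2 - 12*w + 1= 27*w^2 - 9*w - 18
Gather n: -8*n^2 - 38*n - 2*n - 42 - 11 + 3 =-8*n^2 - 40*n - 50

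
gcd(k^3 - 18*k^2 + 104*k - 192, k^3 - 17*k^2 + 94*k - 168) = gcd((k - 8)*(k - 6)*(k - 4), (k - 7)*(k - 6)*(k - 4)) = k^2 - 10*k + 24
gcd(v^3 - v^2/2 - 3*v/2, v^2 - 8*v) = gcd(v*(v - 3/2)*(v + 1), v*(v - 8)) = v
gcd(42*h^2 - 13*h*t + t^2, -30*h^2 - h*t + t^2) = -6*h + t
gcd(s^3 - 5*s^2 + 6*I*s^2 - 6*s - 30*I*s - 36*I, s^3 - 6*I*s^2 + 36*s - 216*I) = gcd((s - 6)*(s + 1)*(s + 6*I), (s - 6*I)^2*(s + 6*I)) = s + 6*I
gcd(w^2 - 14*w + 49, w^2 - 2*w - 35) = w - 7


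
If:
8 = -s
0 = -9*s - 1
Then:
No Solution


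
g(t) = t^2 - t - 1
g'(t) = 2*t - 1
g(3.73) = 9.18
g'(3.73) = 6.46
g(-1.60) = 3.16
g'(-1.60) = -4.20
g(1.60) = -0.04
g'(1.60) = 2.20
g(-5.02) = 29.22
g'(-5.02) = -11.04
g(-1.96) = 4.80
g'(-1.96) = -4.92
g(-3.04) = 11.28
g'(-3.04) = -7.08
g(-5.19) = 31.13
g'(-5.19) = -11.38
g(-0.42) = -0.40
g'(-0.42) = -1.84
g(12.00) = 131.00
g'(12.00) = 23.00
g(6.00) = 29.00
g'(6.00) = 11.00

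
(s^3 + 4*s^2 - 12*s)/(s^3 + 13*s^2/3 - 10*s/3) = 3*(s^2 + 4*s - 12)/(3*s^2 + 13*s - 10)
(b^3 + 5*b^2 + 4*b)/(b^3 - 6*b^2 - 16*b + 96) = b*(b + 1)/(b^2 - 10*b + 24)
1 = 1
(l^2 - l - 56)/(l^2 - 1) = (l^2 - l - 56)/(l^2 - 1)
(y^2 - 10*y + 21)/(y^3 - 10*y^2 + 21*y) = 1/y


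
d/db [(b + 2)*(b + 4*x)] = 2*b + 4*x + 2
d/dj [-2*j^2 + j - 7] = 1 - 4*j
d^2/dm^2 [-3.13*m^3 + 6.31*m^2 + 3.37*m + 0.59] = 12.62 - 18.78*m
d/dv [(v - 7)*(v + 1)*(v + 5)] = 3*v^2 - 2*v - 37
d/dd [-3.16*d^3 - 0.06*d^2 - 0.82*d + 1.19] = -9.48*d^2 - 0.12*d - 0.82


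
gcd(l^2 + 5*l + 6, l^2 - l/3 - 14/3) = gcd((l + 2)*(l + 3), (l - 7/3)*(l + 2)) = l + 2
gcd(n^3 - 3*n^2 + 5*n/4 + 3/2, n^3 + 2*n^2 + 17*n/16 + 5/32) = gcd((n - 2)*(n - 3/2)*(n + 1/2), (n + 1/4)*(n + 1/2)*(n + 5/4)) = n + 1/2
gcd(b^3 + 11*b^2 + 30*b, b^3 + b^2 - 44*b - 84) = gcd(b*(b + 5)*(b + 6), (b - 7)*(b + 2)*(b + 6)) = b + 6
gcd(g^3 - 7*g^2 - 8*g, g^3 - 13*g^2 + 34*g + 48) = g^2 - 7*g - 8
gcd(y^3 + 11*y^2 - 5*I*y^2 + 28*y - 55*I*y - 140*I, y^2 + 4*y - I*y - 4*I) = y + 4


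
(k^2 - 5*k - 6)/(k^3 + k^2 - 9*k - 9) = (k - 6)/(k^2 - 9)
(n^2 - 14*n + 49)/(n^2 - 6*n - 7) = (n - 7)/(n + 1)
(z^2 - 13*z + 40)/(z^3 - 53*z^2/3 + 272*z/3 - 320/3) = 3*(z - 5)/(3*z^2 - 29*z + 40)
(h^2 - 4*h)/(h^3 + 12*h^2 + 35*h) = (h - 4)/(h^2 + 12*h + 35)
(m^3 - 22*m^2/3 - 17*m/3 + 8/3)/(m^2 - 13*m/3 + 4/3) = (m^2 - 7*m - 8)/(m - 4)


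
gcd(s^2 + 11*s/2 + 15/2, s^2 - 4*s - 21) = s + 3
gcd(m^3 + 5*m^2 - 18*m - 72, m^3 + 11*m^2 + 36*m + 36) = m^2 + 9*m + 18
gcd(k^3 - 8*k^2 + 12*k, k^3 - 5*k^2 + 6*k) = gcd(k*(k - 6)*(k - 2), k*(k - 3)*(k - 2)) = k^2 - 2*k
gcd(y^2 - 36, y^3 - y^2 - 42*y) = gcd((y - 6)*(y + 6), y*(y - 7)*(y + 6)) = y + 6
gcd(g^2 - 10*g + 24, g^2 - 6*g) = g - 6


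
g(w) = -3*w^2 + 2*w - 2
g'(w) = 2 - 6*w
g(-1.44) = -11.10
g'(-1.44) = 10.64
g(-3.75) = -51.69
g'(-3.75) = 24.50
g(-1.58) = -12.65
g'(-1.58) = 11.48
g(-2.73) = -29.82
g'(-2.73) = 18.38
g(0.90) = -2.63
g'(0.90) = -3.40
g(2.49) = -15.62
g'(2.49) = -12.94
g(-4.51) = -72.04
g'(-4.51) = 29.06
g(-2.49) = -25.58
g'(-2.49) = 16.94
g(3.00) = -23.00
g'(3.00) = -16.00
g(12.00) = -410.00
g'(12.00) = -70.00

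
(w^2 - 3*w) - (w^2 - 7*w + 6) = 4*w - 6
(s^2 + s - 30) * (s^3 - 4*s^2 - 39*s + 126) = s^5 - 3*s^4 - 73*s^3 + 207*s^2 + 1296*s - 3780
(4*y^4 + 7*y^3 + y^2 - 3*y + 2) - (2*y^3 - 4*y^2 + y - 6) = 4*y^4 + 5*y^3 + 5*y^2 - 4*y + 8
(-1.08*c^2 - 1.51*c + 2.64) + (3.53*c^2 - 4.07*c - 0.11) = 2.45*c^2 - 5.58*c + 2.53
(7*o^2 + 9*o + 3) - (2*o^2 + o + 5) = 5*o^2 + 8*o - 2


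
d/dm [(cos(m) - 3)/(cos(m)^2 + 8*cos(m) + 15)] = (cos(m)^2 - 6*cos(m) - 39)*sin(m)/(cos(m)^2 + 8*cos(m) + 15)^2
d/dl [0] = 0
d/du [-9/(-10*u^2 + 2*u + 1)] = 18*(1 - 10*u)/(-10*u^2 + 2*u + 1)^2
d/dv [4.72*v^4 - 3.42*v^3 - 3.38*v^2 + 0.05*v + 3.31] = 18.88*v^3 - 10.26*v^2 - 6.76*v + 0.05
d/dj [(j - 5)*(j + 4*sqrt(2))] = 2*j - 5 + 4*sqrt(2)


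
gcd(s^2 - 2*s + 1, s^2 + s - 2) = s - 1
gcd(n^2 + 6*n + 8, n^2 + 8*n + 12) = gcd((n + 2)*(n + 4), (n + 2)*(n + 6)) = n + 2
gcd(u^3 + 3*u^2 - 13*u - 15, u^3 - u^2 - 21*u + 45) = u^2 + 2*u - 15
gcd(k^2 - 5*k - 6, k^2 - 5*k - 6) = k^2 - 5*k - 6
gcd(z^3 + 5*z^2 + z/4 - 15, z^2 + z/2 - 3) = z - 3/2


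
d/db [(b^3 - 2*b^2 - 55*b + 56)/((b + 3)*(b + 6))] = (b^4 + 18*b^3 + 91*b^2 - 184*b - 1494)/(b^4 + 18*b^3 + 117*b^2 + 324*b + 324)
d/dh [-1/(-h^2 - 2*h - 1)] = 2*(-h - 1)/(h^2 + 2*h + 1)^2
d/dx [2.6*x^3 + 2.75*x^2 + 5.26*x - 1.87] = 7.8*x^2 + 5.5*x + 5.26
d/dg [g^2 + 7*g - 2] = 2*g + 7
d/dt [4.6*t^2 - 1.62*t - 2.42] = 9.2*t - 1.62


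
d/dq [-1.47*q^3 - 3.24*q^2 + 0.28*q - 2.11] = -4.41*q^2 - 6.48*q + 0.28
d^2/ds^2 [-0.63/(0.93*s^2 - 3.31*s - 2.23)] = (-1.089774*s^2 + 3.878658*s + 0.63*(1.86*s - 3.31)*(3.72*s - 6.62) + 2.613114)/(-0.93*s^2 + 3.31*s + 2.23)^3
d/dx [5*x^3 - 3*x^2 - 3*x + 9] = 15*x^2 - 6*x - 3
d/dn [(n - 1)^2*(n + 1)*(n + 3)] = 4*n^3 + 6*n^2 - 8*n - 2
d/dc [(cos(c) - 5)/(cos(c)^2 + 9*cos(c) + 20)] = (cos(c)^2 - 10*cos(c) - 65)*sin(c)/(cos(c)^2 + 9*cos(c) + 20)^2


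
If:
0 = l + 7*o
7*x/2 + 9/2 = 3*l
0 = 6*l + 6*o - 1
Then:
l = 7/36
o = -1/36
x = -47/42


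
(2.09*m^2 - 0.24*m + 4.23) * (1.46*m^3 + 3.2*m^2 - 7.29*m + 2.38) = 3.0514*m^5 + 6.3376*m^4 - 9.8283*m^3 + 20.2598*m^2 - 31.4079*m + 10.0674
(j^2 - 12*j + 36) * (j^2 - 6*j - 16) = j^4 - 18*j^3 + 92*j^2 - 24*j - 576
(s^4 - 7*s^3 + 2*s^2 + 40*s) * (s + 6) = s^5 - s^4 - 40*s^3 + 52*s^2 + 240*s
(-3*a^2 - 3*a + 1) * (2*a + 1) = -6*a^3 - 9*a^2 - a + 1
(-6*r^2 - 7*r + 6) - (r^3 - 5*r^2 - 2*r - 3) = -r^3 - r^2 - 5*r + 9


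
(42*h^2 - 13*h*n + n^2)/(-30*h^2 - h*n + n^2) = (-7*h + n)/(5*h + n)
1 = 1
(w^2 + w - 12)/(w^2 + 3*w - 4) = (w - 3)/(w - 1)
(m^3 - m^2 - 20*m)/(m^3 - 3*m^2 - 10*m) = (m + 4)/(m + 2)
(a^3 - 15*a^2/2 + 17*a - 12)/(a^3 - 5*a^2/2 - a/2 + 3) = (a - 4)/(a + 1)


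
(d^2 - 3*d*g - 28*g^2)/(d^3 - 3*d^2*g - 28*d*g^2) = 1/d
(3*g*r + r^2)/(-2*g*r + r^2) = (3*g + r)/(-2*g + r)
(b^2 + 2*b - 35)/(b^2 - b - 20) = (b + 7)/(b + 4)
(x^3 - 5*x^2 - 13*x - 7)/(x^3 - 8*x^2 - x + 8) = (x^2 - 6*x - 7)/(x^2 - 9*x + 8)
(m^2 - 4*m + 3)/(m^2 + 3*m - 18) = (m - 1)/(m + 6)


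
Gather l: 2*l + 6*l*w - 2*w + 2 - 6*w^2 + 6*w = l*(6*w + 2) - 6*w^2 + 4*w + 2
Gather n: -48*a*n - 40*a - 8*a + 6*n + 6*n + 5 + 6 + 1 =-48*a + n*(12 - 48*a) + 12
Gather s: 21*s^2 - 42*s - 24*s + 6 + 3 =21*s^2 - 66*s + 9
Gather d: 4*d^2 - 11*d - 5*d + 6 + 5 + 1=4*d^2 - 16*d + 12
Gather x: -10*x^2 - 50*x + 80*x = -10*x^2 + 30*x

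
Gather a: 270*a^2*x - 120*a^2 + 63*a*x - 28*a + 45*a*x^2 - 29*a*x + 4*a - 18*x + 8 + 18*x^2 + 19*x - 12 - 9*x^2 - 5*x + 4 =a^2*(270*x - 120) + a*(45*x^2 + 34*x - 24) + 9*x^2 - 4*x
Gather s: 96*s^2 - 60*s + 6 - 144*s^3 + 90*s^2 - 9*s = -144*s^3 + 186*s^2 - 69*s + 6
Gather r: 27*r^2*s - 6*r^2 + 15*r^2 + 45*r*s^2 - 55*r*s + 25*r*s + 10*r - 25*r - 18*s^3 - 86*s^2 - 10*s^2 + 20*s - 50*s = r^2*(27*s + 9) + r*(45*s^2 - 30*s - 15) - 18*s^3 - 96*s^2 - 30*s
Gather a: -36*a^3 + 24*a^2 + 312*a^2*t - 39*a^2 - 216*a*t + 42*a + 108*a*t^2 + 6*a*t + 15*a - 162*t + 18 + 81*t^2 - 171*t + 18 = -36*a^3 + a^2*(312*t - 15) + a*(108*t^2 - 210*t + 57) + 81*t^2 - 333*t + 36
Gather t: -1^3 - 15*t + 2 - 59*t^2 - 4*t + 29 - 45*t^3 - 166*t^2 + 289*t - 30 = -45*t^3 - 225*t^2 + 270*t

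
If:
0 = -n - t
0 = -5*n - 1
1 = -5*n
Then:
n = -1/5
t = 1/5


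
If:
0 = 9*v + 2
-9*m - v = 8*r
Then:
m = 2/81 - 8*r/9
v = -2/9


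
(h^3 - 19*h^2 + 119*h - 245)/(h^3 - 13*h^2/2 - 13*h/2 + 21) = 2*(h^2 - 12*h + 35)/(2*h^2 + h - 6)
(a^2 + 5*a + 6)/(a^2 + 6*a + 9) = (a + 2)/(a + 3)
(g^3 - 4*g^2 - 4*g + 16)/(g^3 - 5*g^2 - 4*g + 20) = (g - 4)/(g - 5)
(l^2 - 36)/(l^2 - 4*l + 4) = (l^2 - 36)/(l^2 - 4*l + 4)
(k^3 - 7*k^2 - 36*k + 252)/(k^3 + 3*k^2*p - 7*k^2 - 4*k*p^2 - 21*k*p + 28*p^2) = (36 - k^2)/(-k^2 - 3*k*p + 4*p^2)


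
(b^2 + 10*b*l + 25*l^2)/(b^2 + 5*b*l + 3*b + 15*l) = (b + 5*l)/(b + 3)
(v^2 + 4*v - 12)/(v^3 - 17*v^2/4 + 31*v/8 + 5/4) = 8*(v + 6)/(8*v^2 - 18*v - 5)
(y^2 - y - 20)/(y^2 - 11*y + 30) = (y + 4)/(y - 6)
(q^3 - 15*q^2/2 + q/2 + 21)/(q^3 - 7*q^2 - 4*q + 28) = (q + 3/2)/(q + 2)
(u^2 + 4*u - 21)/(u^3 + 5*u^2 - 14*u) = (u - 3)/(u*(u - 2))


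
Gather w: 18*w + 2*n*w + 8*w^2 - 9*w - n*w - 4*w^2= 4*w^2 + w*(n + 9)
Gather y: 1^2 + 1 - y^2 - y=-y^2 - y + 2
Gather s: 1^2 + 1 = 2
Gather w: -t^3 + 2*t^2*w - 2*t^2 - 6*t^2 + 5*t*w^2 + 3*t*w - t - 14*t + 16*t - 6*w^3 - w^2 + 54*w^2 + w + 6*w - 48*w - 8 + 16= -t^3 - 8*t^2 + t - 6*w^3 + w^2*(5*t + 53) + w*(2*t^2 + 3*t - 41) + 8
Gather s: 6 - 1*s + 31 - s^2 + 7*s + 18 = -s^2 + 6*s + 55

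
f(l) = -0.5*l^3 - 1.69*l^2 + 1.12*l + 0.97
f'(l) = -1.5*l^2 - 3.38*l + 1.12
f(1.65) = -4.03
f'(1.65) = -8.54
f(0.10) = 1.06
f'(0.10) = 0.77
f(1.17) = -0.83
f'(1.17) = -4.89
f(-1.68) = -3.31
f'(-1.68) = 2.56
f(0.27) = 1.14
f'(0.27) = 0.10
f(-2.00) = -4.03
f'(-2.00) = 1.88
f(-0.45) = 0.17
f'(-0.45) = 2.34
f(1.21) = -1.03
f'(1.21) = -5.17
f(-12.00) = 608.17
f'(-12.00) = -174.32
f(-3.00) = -4.10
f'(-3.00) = -2.24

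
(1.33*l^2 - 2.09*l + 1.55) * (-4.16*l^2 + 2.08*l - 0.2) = -5.5328*l^4 + 11.4608*l^3 - 11.0612*l^2 + 3.642*l - 0.31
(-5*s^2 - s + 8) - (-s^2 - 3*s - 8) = -4*s^2 + 2*s + 16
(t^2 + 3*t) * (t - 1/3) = t^3 + 8*t^2/3 - t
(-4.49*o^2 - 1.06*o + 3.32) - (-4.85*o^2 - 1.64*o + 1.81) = 0.359999999999999*o^2 + 0.58*o + 1.51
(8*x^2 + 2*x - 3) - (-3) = 8*x^2 + 2*x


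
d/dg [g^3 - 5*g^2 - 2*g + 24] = 3*g^2 - 10*g - 2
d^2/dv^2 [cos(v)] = -cos(v)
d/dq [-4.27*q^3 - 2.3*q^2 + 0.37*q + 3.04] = -12.81*q^2 - 4.6*q + 0.37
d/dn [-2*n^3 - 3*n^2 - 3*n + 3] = -6*n^2 - 6*n - 3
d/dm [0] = 0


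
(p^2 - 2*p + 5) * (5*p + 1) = 5*p^3 - 9*p^2 + 23*p + 5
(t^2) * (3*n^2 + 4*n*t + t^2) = 3*n^2*t^2 + 4*n*t^3 + t^4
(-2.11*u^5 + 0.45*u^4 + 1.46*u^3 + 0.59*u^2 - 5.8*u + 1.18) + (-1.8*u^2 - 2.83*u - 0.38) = -2.11*u^5 + 0.45*u^4 + 1.46*u^3 - 1.21*u^2 - 8.63*u + 0.8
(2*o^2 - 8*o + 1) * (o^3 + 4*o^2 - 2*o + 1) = 2*o^5 - 35*o^3 + 22*o^2 - 10*o + 1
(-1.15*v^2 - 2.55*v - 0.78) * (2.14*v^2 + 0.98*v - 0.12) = -2.461*v^4 - 6.584*v^3 - 4.0302*v^2 - 0.4584*v + 0.0936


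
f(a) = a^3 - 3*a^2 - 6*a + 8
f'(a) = 3*a^2 - 6*a - 6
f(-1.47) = 7.16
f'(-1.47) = 9.30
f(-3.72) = -62.67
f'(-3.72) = 57.84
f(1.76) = -6.40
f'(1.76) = -7.27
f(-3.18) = -35.41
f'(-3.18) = 43.42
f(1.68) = -5.81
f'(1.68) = -7.61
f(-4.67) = -131.25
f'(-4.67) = 87.45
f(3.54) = -6.47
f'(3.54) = 10.35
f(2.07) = -8.40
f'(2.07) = -5.57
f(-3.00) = -28.00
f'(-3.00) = 39.00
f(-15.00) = -3952.00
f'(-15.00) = 759.00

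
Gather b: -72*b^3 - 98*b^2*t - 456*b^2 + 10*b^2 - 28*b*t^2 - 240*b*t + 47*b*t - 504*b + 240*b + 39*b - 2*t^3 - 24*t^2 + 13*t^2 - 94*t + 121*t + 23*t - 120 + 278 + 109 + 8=-72*b^3 + b^2*(-98*t - 446) + b*(-28*t^2 - 193*t - 225) - 2*t^3 - 11*t^2 + 50*t + 275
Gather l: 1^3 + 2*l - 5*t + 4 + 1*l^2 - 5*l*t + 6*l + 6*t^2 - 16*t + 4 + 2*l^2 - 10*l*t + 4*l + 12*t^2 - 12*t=3*l^2 + l*(12 - 15*t) + 18*t^2 - 33*t + 9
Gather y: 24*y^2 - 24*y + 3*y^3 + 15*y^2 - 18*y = 3*y^3 + 39*y^2 - 42*y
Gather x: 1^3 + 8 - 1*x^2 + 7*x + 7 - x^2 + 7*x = -2*x^2 + 14*x + 16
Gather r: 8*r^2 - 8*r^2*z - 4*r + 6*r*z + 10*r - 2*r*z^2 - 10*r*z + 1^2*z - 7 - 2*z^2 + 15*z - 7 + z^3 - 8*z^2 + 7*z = r^2*(8 - 8*z) + r*(-2*z^2 - 4*z + 6) + z^3 - 10*z^2 + 23*z - 14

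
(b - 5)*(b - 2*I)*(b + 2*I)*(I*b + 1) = I*b^4 + b^3 - 5*I*b^3 - 5*b^2 + 4*I*b^2 + 4*b - 20*I*b - 20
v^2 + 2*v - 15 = (v - 3)*(v + 5)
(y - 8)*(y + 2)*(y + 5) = y^3 - y^2 - 46*y - 80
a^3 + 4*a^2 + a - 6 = (a - 1)*(a + 2)*(a + 3)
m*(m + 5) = m^2 + 5*m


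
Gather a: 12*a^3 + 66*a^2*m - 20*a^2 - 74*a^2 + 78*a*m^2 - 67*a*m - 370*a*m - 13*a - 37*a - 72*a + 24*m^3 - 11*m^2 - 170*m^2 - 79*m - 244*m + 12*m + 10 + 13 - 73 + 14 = 12*a^3 + a^2*(66*m - 94) + a*(78*m^2 - 437*m - 122) + 24*m^3 - 181*m^2 - 311*m - 36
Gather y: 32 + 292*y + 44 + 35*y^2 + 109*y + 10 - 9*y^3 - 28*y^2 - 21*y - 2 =-9*y^3 + 7*y^2 + 380*y + 84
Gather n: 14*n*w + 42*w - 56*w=14*n*w - 14*w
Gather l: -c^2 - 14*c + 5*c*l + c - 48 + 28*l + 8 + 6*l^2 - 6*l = -c^2 - 13*c + 6*l^2 + l*(5*c + 22) - 40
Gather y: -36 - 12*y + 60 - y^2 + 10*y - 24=-y^2 - 2*y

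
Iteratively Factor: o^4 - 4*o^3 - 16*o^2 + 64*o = (o - 4)*(o^3 - 16*o) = o*(o - 4)*(o^2 - 16) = o*(o - 4)^2*(o + 4)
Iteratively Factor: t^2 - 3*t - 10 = (t - 5)*(t + 2)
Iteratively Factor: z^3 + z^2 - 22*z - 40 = (z - 5)*(z^2 + 6*z + 8) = (z - 5)*(z + 2)*(z + 4)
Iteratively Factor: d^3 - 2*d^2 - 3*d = (d - 3)*(d^2 + d) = d*(d - 3)*(d + 1)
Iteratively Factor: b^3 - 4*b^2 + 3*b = (b - 1)*(b^2 - 3*b) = b*(b - 1)*(b - 3)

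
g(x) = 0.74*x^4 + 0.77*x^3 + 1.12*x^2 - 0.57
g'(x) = 2.96*x^3 + 2.31*x^2 + 2.24*x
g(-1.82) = 6.62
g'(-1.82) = -14.27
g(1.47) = 7.75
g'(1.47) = 17.69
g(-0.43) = -0.40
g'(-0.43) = -0.77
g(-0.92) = 0.31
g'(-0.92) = -2.41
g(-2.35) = 18.19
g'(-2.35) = -30.92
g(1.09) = 2.80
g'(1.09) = 9.02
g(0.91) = 1.45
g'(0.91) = 6.18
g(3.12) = 103.84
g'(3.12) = 119.37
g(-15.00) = 35115.18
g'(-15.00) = -9503.85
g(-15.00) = 35115.18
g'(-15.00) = -9503.85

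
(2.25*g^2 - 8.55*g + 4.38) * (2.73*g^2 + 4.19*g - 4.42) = 6.1425*g^4 - 13.914*g^3 - 33.8121*g^2 + 56.1432*g - 19.3596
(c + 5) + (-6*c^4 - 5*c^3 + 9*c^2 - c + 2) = -6*c^4 - 5*c^3 + 9*c^2 + 7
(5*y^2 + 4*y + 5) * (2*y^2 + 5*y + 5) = 10*y^4 + 33*y^3 + 55*y^2 + 45*y + 25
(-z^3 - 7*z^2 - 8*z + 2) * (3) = -3*z^3 - 21*z^2 - 24*z + 6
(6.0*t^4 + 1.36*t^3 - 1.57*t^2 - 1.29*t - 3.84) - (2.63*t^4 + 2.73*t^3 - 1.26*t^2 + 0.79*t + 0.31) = 3.37*t^4 - 1.37*t^3 - 0.31*t^2 - 2.08*t - 4.15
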